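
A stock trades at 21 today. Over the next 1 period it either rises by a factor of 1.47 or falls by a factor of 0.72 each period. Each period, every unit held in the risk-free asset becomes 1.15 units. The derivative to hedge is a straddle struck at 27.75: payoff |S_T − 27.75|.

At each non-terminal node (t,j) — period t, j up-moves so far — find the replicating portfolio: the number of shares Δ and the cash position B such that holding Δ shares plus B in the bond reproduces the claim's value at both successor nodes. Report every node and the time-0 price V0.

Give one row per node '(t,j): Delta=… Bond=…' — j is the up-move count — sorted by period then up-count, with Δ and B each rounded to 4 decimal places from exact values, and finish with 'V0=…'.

(0,0): Delta=-0.6038 Bond=18.9214
V0=6.2414

Under the risk-neutral measure, an up-move has probability p* = (R−d)/(u−d) = 0.5733 and values discount at R = 1.15.
Terminal values V(1,·): V(1,0)=12.6300, V(1,1)=3.1200
(0,0): S=21.0000. Δ = (V_up−V_dn)/(S_up−S_dn) = (3.1200−12.6300)/(30.8700−15.1200) = -0.6038. V = [p*·3.1200 + (1−p*)·12.6300]/1.15 = 6.2414. B = V − Δ·S = 18.9214.
Root portfolio cost Δ·21+B reproduces V0=6.2414.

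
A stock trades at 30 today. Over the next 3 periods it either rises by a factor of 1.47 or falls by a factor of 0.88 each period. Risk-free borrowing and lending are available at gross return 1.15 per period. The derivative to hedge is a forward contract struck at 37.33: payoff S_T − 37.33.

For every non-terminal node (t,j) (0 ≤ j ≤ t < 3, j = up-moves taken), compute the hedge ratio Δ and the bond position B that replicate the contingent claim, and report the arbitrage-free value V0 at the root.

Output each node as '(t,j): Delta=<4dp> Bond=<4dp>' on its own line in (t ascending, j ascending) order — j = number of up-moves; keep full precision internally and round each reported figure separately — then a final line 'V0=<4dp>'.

(0,0): Delta=1.0000 Bond=-24.5451
(1,0): Delta=1.0000 Bond=-28.2268
(1,1): Delta=1.0000 Bond=-28.2268
(2,0): Delta=1.0000 Bond=-32.4609
(2,1): Delta=1.0000 Bond=-32.4609
(2,2): Delta=1.0000 Bond=-32.4609
V0=5.4549

Since d<R<u, set p* = (R−d)/(u−d) = 0.4576; price each node as the discounted p*-expectation of its children.
At expiry t=3: V(3,0)=-16.8858, V(3,1)=-3.1790, V(3,2)=19.7178, V(3,3)=57.9657
Node (2,0) S=23.2320: V=(p*·-3.1790+(1−p*)·-16.8858)/1.15=-9.2289; Δ=(-3.1790−-16.8858)/(34.1510−20.4442)=1.0000; B=V−Δ·S=-32.4609
Node (2,1) S=38.8080: V=(p*·19.7178+(1−p*)·-3.1790)/1.15=6.3471; Δ=(19.7178−-3.1790)/(57.0478−34.1510)=1.0000; B=V−Δ·S=-32.4609
Node (2,2) S=64.8270: V=(p*·57.9657+(1−p*)·19.7178)/1.15=32.3661; Δ=(57.9657−19.7178)/(95.2957−57.0478)=1.0000; B=V−Δ·S=-32.4609
Node (1,0) S=26.4000: V=(p*·6.3471+(1−p*)·-9.2289)/1.15=-1.8268; Δ=(6.3471−-9.2289)/(38.8080−23.2320)=1.0000; B=V−Δ·S=-28.2268
Node (1,1) S=44.1000: V=(p*·32.3661+(1−p*)·6.3471)/1.15=15.8732; Δ=(32.3661−6.3471)/(64.8270−38.8080)=1.0000; B=V−Δ·S=-28.2268
Node (0,0) S=30.0000: V=(p*·15.8732+(1−p*)·-1.8268)/1.15=5.4549; Δ=(15.8732−-1.8268)/(44.1000−26.4000)=1.0000; B=V−Δ·S=-24.5451
The time-0 hedge costs 5.4549, which is the no-arbitrage price.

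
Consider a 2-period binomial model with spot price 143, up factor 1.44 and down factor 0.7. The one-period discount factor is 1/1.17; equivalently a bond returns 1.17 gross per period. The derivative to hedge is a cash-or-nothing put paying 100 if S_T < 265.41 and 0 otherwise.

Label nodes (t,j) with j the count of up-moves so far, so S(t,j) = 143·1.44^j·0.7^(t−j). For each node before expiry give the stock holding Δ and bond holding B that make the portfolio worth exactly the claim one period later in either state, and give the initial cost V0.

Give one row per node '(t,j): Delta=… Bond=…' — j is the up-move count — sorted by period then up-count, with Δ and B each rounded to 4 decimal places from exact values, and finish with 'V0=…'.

Under the risk-neutral measure, an up-move has probability p* = (R−d)/(u−d) = 0.6351 and values discount at R = 1.17.
Payoff layer (t=2): V(2,0)=100.0000, V(2,1)=100.0000, V(2,2)=0.0000
(1,0): S=100.1000. Δ = (V_up−V_dn)/(S_up−S_dn) = (100.0000−100.0000)/(144.1440−70.0700) = 0.0000. V = [p*·100.0000 + (1−p*)·100.0000]/1.17 = 85.4701. B = V − Δ·S = 85.4701.
(1,1): S=205.9200. Δ = (V_up−V_dn)/(S_up−S_dn) = (0.0000−100.0000)/(296.5248−144.1440) = -0.6563. V = [p*·0.0000 + (1−p*)·100.0000]/1.17 = 31.1850. B = V − Δ·S = 166.3202.
(0,0): S=143.0000. Δ = (V_up−V_dn)/(S_up−S_dn) = (31.1850−85.4701)/(205.9200−100.1000) = -0.5130. V = [p*·31.1850 + (1−p*)·85.4701]/1.17 = 43.5827. B = V − Δ·S = 116.9409.
Self-financing check: at every node Δ·S+B equals the discounted successor values.

(0,0): Delta=-0.5130 Bond=116.9409
(1,0): Delta=0.0000 Bond=85.4701
(1,1): Delta=-0.6563 Bond=166.3202
V0=43.5827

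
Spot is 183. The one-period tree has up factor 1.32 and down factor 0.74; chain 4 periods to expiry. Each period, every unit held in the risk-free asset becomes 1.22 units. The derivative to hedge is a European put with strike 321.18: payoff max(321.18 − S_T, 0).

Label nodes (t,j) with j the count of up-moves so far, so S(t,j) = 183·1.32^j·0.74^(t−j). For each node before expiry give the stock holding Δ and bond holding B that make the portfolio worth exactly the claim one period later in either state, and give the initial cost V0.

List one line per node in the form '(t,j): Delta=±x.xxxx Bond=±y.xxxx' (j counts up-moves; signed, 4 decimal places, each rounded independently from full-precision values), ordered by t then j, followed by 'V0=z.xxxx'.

(0,0): Delta=-0.3107 Bond=68.4626
(1,0): Delta=-1.0000 Bond=176.8760
(1,1): Delta=-0.2301 Bond=64.0761
(2,0): Delta=-1.0000 Bond=215.7888
(2,1): Delta=-1.0000 Bond=215.7888
(2,2): Delta=-0.1402 Bond=49.5029
(3,0): Delta=-1.0000 Bond=263.2623
(3,1): Delta=-1.0000 Bond=263.2623
(3,2): Delta=-1.0000 Bond=263.2623
(3,3): Delta=-0.0398 Bond=18.1292
V0=11.6135

Under the risk-neutral measure, an up-move has probability p* = (R−d)/(u−d) = 0.8276 and values discount at R = 1.22.
Payoff layer (t=4): V(4,0)=266.3046, V(4,1)=223.2941, V(4,2)=146.5727, V(4,3)=9.7183, V(4,4)=0.0000
  t=3,j=0: stock 74.1560 → up 97.8859 (V=223.2941), down 54.8754 (V=266.3046). Price 189.1063; hedge Δ=-1.0000, bond B=263.2623.
  t=3,j=1: stock 132.2783 → up 174.6073 (V=146.5727), down 97.8859 (V=223.2941). Price 130.9840; hedge Δ=-1.0000, bond B=263.2623.
  t=3,j=2: stock 235.9558 → up 311.4617 (V=9.7183), down 174.6073 (V=146.5727). Price 27.3065; hedge Δ=-1.0000, bond B=263.2623.
  t=3,j=3: stock 420.8941 → up 555.5803 (V=0.0000), down 311.4617 (V=9.7183). Price 1.3734; hedge Δ=-0.0398, bond B=18.1292.
  t=2,j=0: stock 100.2108 → up 132.2783 (V=130.9840), down 74.1560 (V=189.1063). Price 115.5780; hedge Δ=-1.0000, bond B=215.7888.
  t=2,j=1: stock 178.7544 → up 235.9558 (V=27.3065), down 132.2783 (V=130.9840). Price 37.0344; hedge Δ=-1.0000, bond B=215.7888.
  t=2,j=2: stock 318.8592 → up 420.8941 (V=1.3734), down 235.9558 (V=27.3065). Price 4.7907; hedge Δ=-0.1402, bond B=49.5029.
  t=1,j=0: stock 135.4200 → up 178.7544 (V=37.0344), down 100.2108 (V=115.5780). Price 41.4560; hedge Δ=-1.0000, bond B=176.8760.
  t=1,j=1: stock 241.5600 → up 318.8592 (V=4.7907), down 178.7544 (V=37.0344). Price 8.4836; hedge Δ=-0.2301, bond B=64.0761.
  t=0,j=0: stock 183.0000 → up 241.5600 (V=8.4836), down 135.4200 (V=41.4560). Price 11.6135; hedge Δ=-0.3107, bond B=68.4626.
The time-0 hedge costs 11.6135, which is the no-arbitrage price.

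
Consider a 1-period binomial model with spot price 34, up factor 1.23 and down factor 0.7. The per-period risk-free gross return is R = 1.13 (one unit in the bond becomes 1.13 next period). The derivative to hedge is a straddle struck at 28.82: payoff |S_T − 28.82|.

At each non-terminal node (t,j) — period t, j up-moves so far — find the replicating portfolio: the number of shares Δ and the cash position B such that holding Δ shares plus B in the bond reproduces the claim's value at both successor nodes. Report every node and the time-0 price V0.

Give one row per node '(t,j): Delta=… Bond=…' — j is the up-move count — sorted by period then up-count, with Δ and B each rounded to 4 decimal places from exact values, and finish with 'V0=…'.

Since d<R<u, set p* = (R−d)/(u−d) = 0.8113; price each node as the discounted p*-expectation of its children.
At expiry t=1: V(1,0)=5.0200, V(1,1)=13.0000
(0,0): S=34.0000. Δ = (V_up−V_dn)/(S_up−S_dn) = (13.0000−5.0200)/(41.8200−23.8000) = 0.4428. V = [p*·13.0000 + (1−p*)·5.0200]/1.13 = 10.1720. B = V − Δ·S = -4.8846.
Root portfolio cost Δ·34+B reproduces V0=10.1720.

(0,0): Delta=0.4428 Bond=-4.8846
V0=10.1720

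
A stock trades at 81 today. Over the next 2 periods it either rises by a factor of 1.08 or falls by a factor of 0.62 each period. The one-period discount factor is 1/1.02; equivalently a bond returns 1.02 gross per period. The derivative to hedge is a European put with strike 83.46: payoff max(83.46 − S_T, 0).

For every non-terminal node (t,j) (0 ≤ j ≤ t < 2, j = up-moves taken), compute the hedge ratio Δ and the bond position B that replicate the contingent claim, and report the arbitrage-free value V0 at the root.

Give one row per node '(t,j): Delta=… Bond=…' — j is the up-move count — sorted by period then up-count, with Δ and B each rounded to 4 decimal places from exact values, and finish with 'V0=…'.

The replicating-portfolio and risk-neutral prices coincide; use p* = (1.02−0.62)/(1.08−0.62) = 0.8696 for the latter.
Payoff layer (t=2): V(2,0)=52.3236, V(2,1)=29.2224, V(2,2)=0.0000
(1,0): S=50.2200. Δ = (V_up−V_dn)/(S_up−S_dn) = (29.2224−52.3236)/(54.2376−31.1364) = -1.0000. V = [p*·29.2224 + (1−p*)·52.3236]/1.02 = 31.6035. B = V − Δ·S = 81.8235.
(1,1): S=87.4800. Δ = (V_up−V_dn)/(S_up−S_dn) = (0.0000−29.2224)/(94.4784−54.2376) = -0.7262. V = [p*·0.0000 + (1−p*)·29.2224]/1.02 = 3.7369. B = V − Δ·S = 67.2638.
(0,0): S=81.0000. Δ = (V_up−V_dn)/(S_up−S_dn) = (3.7369−31.6035)/(87.4800−50.2200) = -0.7479. V = [p*·3.7369 + (1−p*)·31.6035]/1.02 = 7.2271. B = V − Δ·S = 67.8068.
Check: Δ(0,0)·S0 + B(0,0) = 7.2271 = V0.

(0,0): Delta=-0.7479 Bond=67.8068
(1,0): Delta=-1.0000 Bond=81.8235
(1,1): Delta=-0.7262 Bond=67.2638
V0=7.2271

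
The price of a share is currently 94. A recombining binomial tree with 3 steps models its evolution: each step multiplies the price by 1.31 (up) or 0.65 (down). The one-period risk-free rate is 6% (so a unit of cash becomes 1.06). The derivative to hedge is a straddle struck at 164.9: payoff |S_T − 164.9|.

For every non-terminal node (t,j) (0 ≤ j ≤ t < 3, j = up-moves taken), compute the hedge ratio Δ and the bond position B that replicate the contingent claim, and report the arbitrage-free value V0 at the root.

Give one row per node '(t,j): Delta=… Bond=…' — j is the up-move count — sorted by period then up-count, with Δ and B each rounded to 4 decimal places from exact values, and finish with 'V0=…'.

(0,0): Delta=-0.4860 Bond=108.8273
(1,0): Delta=-1.0000 Bond=146.7604
(1,1): Delta=-0.3305 Bond=96.2085
(2,0): Delta=-1.0000 Bond=155.5660
(2,1): Delta=-1.0000 Bond=155.5660
(2,2): Delta=-0.1280 Bond=69.3071
V0=63.1403

The replicating-portfolio and risk-neutral prices coincide; use p* = (1.06−0.65)/(1.31−0.65) = 0.6212 for the latter.
Payoff layer (t=3): V(3,0)=139.0853, V(3,1)=112.8734, V(3,2)=60.0463, V(3,3)=46.4206
  t=2,j=0: stock 39.7150 → up 52.0267 (V=112.8734), down 25.8148 (V=139.0853). Price 115.8510; hedge Δ=-1.0000, bond B=155.5660.
  t=2,j=1: stock 80.0410 → up 104.8537 (V=60.0463), down 52.0266 (V=112.8734). Price 75.5250; hedge Δ=-1.0000, bond B=155.5660.
  t=2,j=2: stock 161.3134 → up 211.3206 (V=46.4206), down 104.8537 (V=60.0463). Price 48.6621; hedge Δ=-0.1280, bond B=69.3071.
  t=1,j=0: stock 61.1000 → up 80.0410 (V=75.5250), down 39.7150 (V=115.8510). Price 85.6604; hedge Δ=-1.0000, bond B=146.7604.
  t=1,j=1: stock 123.1400 → up 161.3134 (V=48.6621), down 80.0410 (V=75.5250). Price 55.5070; hedge Δ=-0.3305, bond B=96.2085.
  t=0,j=0: stock 94.0000 → up 123.1400 (V=55.5070), down 61.1000 (V=85.6604). Price 63.1403; hedge Δ=-0.4860, bond B=108.8273.
Each (Δ,B) replicates both successor values, so the strategy is self-financing and V0 is arbitrage-free.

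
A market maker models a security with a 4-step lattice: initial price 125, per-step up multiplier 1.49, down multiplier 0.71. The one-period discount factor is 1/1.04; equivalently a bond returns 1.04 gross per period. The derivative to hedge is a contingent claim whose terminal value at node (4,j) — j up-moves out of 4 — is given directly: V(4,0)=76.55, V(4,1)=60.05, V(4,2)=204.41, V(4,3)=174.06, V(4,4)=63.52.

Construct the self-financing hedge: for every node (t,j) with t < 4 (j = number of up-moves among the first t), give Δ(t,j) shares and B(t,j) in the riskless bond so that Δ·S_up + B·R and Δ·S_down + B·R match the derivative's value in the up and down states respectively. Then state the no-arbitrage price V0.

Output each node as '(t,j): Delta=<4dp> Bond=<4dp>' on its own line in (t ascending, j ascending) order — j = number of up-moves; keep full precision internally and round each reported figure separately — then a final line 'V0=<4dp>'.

Under the risk-neutral measure, an up-move has probability p* = (R−d)/(u−d) = 0.4231 and values discount at R = 1.04.
At expiry t=4: V(4,0)=76.5500, V(4,1)=60.0500, V(4,2)=204.4100, V(4,3)=174.0600, V(4,4)=63.5200
Node (3,0) S=44.7389: V=(p*·60.0500+(1−p*)·76.5500)/1.04=66.8935; Δ=(60.0500−76.5500)/(66.6609−31.7646)=-0.4728; B=V−Δ·S=88.0473
Node (3,1) S=93.8886: V=(p*·204.4100+(1−p*)·60.0500)/1.04=116.4667; Δ=(204.4100−60.0500)/(139.8941−66.6609)=1.9712; B=V−Δ·S=-68.6102
Node (3,2) S=197.0339: V=(p*·174.0600+(1−p*)·204.4100)/1.04=184.2016; Δ=(174.0600−204.4100)/(293.5805−139.8941)=-0.1975; B=V−Δ·S=223.1118
Node (3,3) S=413.4936: V=(p*·63.5200+(1−p*)·174.0600)/1.04=122.3972; Δ=(63.5200−174.0600)/(616.1055−293.5805)=-0.3427; B=V−Δ·S=264.1151
Node (2,0) S=63.0125: V=(p*·116.4667+(1−p*)·66.8935)/1.04=84.4873; Δ=(116.4667−66.8935)/(93.8886−44.7389)=1.0086; B=V−Δ·S=20.9319
Node (2,1) S=132.2375: V=(p*·184.2016+(1−p*)·116.4667)/1.04=139.5421; Δ=(184.2016−116.4667)/(197.0339−93.8886)=0.6567; B=V−Δ·S=52.7025
Node (2,2) S=277.5125: V=(p*·122.3972+(1−p*)·184.2016)/1.04=151.9746; Δ=(122.3972−184.2016)/(413.4936−197.0339)=-0.2855; B=V−Δ·S=231.2109
Node (1,0) S=88.7500: V=(p*·139.5421+(1−p*)·84.4873)/1.04=103.6343; Δ=(139.5421−84.4873)/(132.2375−63.0125)=0.7953; B=V−Δ·S=33.0513
Node (1,1) S=186.2500: V=(p*·151.9746+(1−p*)·139.5421)/1.04=139.2327; Δ=(151.9746−139.5421)/(277.5125−132.2375)=0.0856; B=V−Δ·S=123.2936
Node (0,0) S=125.0000: V=(p*·139.2327+(1−p*)·103.6343)/1.04=114.1300; Δ=(139.2327−103.6343)/(186.2500−88.7500)=0.3651; B=V−Δ·S=68.4911
The time-0 hedge costs 114.1300, which is the no-arbitrage price.

(0,0): Delta=0.3651 Bond=68.4911
(1,0): Delta=0.7953 Bond=33.0513
(1,1): Delta=0.0856 Bond=123.2936
(2,0): Delta=1.0086 Bond=20.9319
(2,1): Delta=0.6567 Bond=52.7025
(2,2): Delta=-0.2855 Bond=231.2109
(3,0): Delta=-0.4728 Bond=88.0473
(3,1): Delta=1.9712 Bond=-68.6102
(3,2): Delta=-0.1975 Bond=223.1118
(3,3): Delta=-0.3427 Bond=264.1151
V0=114.1300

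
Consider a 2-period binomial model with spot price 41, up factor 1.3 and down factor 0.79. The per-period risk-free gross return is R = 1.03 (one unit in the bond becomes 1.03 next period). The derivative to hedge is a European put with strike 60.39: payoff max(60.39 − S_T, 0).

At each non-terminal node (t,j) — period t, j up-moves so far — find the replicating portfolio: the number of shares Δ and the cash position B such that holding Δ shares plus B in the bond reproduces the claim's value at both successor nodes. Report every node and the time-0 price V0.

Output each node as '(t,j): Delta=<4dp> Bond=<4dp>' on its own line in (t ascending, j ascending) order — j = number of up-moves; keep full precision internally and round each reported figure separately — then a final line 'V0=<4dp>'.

Under the risk-neutral measure, an up-move has probability p* = (R−d)/(u−d) = 0.4706 and values discount at R = 1.03.
Terminal values V(2,·): V(2,0)=34.8019, V(2,1)=18.2830, V(2,2)=0.0000
  t=1,j=0: stock 32.3900 → up 42.1070 (V=18.2830), down 25.5881 (V=34.8019). Price 26.2411; hedge Δ=-1.0000, bond B=58.6311.
  t=1,j=1: stock 53.3000 → up 69.2900 (V=0.0000), down 42.1070 (V=18.2830). Price 9.3973; hedge Δ=-0.6726, bond B=45.2463.
  t=0,j=0: stock 41.0000 → up 53.3000 (V=9.3973), down 32.3900 (V=26.2411). Price 17.7812; hedge Δ=-0.8055, bond B=50.8081.
The time-0 hedge costs 17.7812, which is the no-arbitrage price.

(0,0): Delta=-0.8055 Bond=50.8081
(1,0): Delta=-1.0000 Bond=58.6311
(1,1): Delta=-0.6726 Bond=45.2463
V0=17.7812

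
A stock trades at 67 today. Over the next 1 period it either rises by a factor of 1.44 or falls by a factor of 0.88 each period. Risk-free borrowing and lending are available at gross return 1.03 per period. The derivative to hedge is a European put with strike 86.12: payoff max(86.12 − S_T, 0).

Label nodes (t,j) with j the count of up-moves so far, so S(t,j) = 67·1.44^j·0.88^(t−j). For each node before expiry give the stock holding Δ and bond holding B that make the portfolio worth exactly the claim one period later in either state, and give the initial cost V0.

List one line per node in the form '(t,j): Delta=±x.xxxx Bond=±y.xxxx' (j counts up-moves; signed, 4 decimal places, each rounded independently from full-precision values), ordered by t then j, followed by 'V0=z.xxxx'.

Since d<R<u, set p* = (R−d)/(u−d) = 0.2679; price each node as the discounted p*-expectation of its children.
Terminal values V(1,·): V(1,0)=27.1600, V(1,1)=0.0000
(0,0): S=67.0000. Δ = (V_up−V_dn)/(S_up−S_dn) = (0.0000−27.1600)/(96.4800−58.9600) = -0.7239. V = [p*·0.0000 + (1−p*)·27.1600]/1.03 = 19.3058. B = V − Δ·S = 67.8058.
Self-financing check: at every node Δ·S+B equals the discounted successor values.

(0,0): Delta=-0.7239 Bond=67.8058
V0=19.3058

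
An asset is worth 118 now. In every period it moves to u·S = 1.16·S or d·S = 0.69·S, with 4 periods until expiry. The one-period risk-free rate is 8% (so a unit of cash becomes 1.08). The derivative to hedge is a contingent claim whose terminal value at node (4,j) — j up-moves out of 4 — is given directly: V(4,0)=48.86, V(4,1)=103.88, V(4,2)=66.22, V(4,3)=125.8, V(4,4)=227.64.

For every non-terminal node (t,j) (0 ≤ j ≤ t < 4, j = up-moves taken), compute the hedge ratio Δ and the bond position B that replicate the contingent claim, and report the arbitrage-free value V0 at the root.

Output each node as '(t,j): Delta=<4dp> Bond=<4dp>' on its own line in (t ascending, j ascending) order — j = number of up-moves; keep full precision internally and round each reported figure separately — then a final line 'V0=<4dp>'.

Under the risk-neutral measure, an up-move has probability p* = (R−d)/(u−d) = 0.8298 and values discount at R = 1.08.
At expiry t=4: V(4,0)=48.8600, V(4,1)=103.8800, V(4,2)=66.2200, V(4,3)=125.8000, V(4,4)=227.6400
  t=3,j=0: stock 38.7641 → up 44.9663 (V=103.8800), down 26.7472 (V=48.8600). Price 87.5138; hedge Δ=3.0199, bond B=-29.5500.
  t=3,j=1: stock 65.1686 → up 75.5955 (V=66.2200), down 44.9663 (V=103.8800). Price 67.2502; hedge Δ=-1.2295, bond B=147.3779.
  t=3,j=2: stock 109.5588 → up 127.0882 (V=125.8000), down 75.5955 (V=66.2200). Price 107.0914; hedge Δ=1.1571, bond B=-19.6745.
  t=3,j=3: stock 184.1857 → up 213.6554 (V=227.6400), down 127.0882 (V=125.8000). Price 194.7273; hedge Δ=1.1764, bond B=-21.9535.
  t=2,j=0: stock 56.1798 → up 65.1686 (V=67.2502), down 38.7641 (V=87.5138). Price 65.4623; hedge Δ=-0.7674, bond B=108.5764.
  t=2,j=1: stock 94.4472 → up 109.5588 (V=107.0914), down 65.1686 (V=67.2502). Price 92.8796; hedge Δ=0.8975, bond B=8.1110.
  t=2,j=2: stock 158.7808 → up 184.1857 (V=194.7273), down 109.5588 (V=107.0914). Price 166.4913; hedge Δ=1.1743, bond B=-19.9681.
  t=1,j=0: stock 81.4200 → up 94.4472 (V=92.8796), down 56.1798 (V=65.4623). Price 81.6785; hedge Δ=0.7165, bond B=23.3440.
  t=1,j=1: stock 136.8800 → up 158.7808 (V=166.4913), down 94.4472 (V=92.8796). Price 142.5571; hedge Δ=1.1442, bond B=-14.0636.
  t=0,j=0: stock 118.0000 → up 136.8800 (V=142.5571), down 81.4200 (V=81.6785). Price 122.4026; hedge Δ=1.0977, bond B=-7.1263.
Check: Δ(0,0)·S0 + B(0,0) = 122.4026 = V0.

(0,0): Delta=1.0977 Bond=-7.1263
(1,0): Delta=0.7165 Bond=23.3440
(1,1): Delta=1.1442 Bond=-14.0636
(2,0): Delta=-0.7674 Bond=108.5764
(2,1): Delta=0.8975 Bond=8.1110
(2,2): Delta=1.1743 Bond=-19.9681
(3,0): Delta=3.0199 Bond=-29.5500
(3,1): Delta=-1.2295 Bond=147.3779
(3,2): Delta=1.1571 Bond=-19.6745
(3,3): Delta=1.1764 Bond=-21.9535
V0=122.4026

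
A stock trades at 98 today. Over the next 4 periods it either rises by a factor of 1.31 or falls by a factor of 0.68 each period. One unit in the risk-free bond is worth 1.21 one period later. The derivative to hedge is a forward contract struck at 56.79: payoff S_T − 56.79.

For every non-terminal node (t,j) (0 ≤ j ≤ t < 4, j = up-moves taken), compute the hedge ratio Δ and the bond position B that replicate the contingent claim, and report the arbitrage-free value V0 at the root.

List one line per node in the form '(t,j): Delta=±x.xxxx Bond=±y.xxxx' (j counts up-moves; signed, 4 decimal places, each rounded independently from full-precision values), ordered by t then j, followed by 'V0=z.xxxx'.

Risk-neutral probability p* = (R−d)/(u−d) = (1.21−0.68)/(1.31−0.68) = 0.8413.
Terminal payoffs: V(4,0)=-35.8363, V(4,1)=-16.4232, V(4,2)=20.9754, V(4,3)=93.0228, V(4,4)=231.8199
(3,0): S=30.8143. Δ = (V_up−V_dn)/(S_up−S_dn) = (-16.4232−-35.8363)/(40.3668−20.9537) = 1.0000. V = [p*·-16.4232 + (1−p*)·-35.8363]/1.21 = -16.1195. B = V − Δ·S = -46.9339.
(3,1): S=59.3629. Δ = (V_up−V_dn)/(S_up−S_dn) = (20.9754−-16.4232)/(77.7654−40.3668) = 1.0000. V = [p*·20.9754 + (1−p*)·-16.4232]/1.21 = 12.4290. B = V − Δ·S = -46.9339.
(3,2): S=114.3609. Δ = (V_up−V_dn)/(S_up−S_dn) = (93.0228−20.9754)/(149.8128−77.7654) = 1.0000. V = [p*·93.0228 + (1−p*)·20.9754]/1.21 = 67.4270. B = V − Δ·S = -46.9339.
(3,3): S=220.3129. Δ = (V_up−V_dn)/(S_up−S_dn) = (231.8199−93.0228)/(288.6099−149.8128) = 1.0000. V = [p*·231.8199 + (1−p*)·93.0228]/1.21 = 173.3790. B = V − Δ·S = -46.9339.
(2,0): S=45.3152. Δ = (V_up−V_dn)/(S_up−S_dn) = (12.4290−-16.1195)/(59.3629−30.8143) = 1.0000. V = [p*·12.4290 + (1−p*)·-16.1195]/1.21 = 6.5269. B = V − Δ·S = -38.7883.
(2,1): S=87.2984. Δ = (V_up−V_dn)/(S_up−S_dn) = (67.4270−12.4290)/(114.3609−59.3629) = 1.0000. V = [p*·67.4270 + (1−p*)·12.4290]/1.21 = 48.5101. B = V − Δ·S = -38.7883.
(2,2): S=168.1778. Δ = (V_up−V_dn)/(S_up−S_dn) = (173.3790−67.4270)/(220.3129−114.3609) = 1.0000. V = [p*·173.3790 + (1−p*)·67.4270]/1.21 = 129.3895. B = V − Δ·S = -38.7883.
(1,0): S=66.6400. Δ = (V_up−V_dn)/(S_up−S_dn) = (48.5101−6.5269)/(87.2984−45.3152) = 1.0000. V = [p*·48.5101 + (1−p*)·6.5269]/1.21 = 34.5835. B = V − Δ·S = -32.0565.
(1,1): S=128.3800. Δ = (V_up−V_dn)/(S_up−S_dn) = (129.3895−48.5101)/(168.1778−87.2984) = 1.0000. V = [p*·129.3895 + (1−p*)·48.5101]/1.21 = 96.3235. B = V − Δ·S = -32.0565.
(0,0): S=98.0000. Δ = (V_up−V_dn)/(S_up−S_dn) = (96.3235−34.5835)/(128.3800−66.6400) = 1.0000. V = [p*·96.3235 + (1−p*)·34.5835]/1.21 = 71.5070. B = V − Δ·S = -26.4930.
Each (Δ,B) replicates both successor values, so the strategy is self-financing and V0 is arbitrage-free.

(0,0): Delta=1.0000 Bond=-26.4930
(1,0): Delta=1.0000 Bond=-32.0565
(1,1): Delta=1.0000 Bond=-32.0565
(2,0): Delta=1.0000 Bond=-38.7883
(2,1): Delta=1.0000 Bond=-38.7883
(2,2): Delta=1.0000 Bond=-38.7883
(3,0): Delta=1.0000 Bond=-46.9339
(3,1): Delta=1.0000 Bond=-46.9339
(3,2): Delta=1.0000 Bond=-46.9339
(3,3): Delta=1.0000 Bond=-46.9339
V0=71.5070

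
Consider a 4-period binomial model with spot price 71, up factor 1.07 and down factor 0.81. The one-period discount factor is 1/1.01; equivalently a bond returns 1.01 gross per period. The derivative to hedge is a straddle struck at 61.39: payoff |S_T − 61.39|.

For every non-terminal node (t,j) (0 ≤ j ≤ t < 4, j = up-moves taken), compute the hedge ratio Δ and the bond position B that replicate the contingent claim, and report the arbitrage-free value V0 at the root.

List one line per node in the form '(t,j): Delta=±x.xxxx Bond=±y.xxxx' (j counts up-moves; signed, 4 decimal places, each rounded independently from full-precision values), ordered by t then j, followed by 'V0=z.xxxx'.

(0,0): Delta=0.4728 Bond=-16.9382
(1,0): Delta=-0.2969 Bond=27.1561
(1,1): Delta=0.6476 Bond=-30.3867
(2,0): Delta=-1.0000 Bond=60.1804
(2,1): Delta=-0.1372 Bond=17.6019
(2,2): Delta=0.8258 Bond=-45.1784
(3,0): Delta=-1.0000 Bond=60.7822
(3,1): Delta=-1.0000 Bond=60.7822
(3,2): Delta=0.0587 Bond=4.8766
(3,3): Delta=1.0000 Bond=-60.7822
V0=16.6286

The replicating-portfolio and risk-neutral prices coincide; use p* = (1.01−0.81)/(1.07−0.81) = 0.7692 for the latter.
Terminal payoffs: V(4,0)=30.8268, V(4,1)=21.0164, V(4,2)=8.0570, V(4,3)=9.0622, V(4,4)=31.6765
Node (3,0) S=37.7323: V=(p*·21.0164+(1−p*)·30.8268)/1.01=23.0499; Δ=(21.0164−30.8268)/(40.3736−30.5632)=-1.0000; B=V−Δ·S=60.7822
Node (3,1) S=49.8439: V=(p*·8.0570+(1−p*)·21.0164)/1.01=10.9383; Δ=(8.0570−21.0164)/(53.3330−40.3736)=-1.0000; B=V−Δ·S=60.7822
Node (3,2) S=65.8432: V=(p*·9.0622+(1−p*)·8.0570)/1.01=8.7428; Δ=(9.0622−8.0570)/(70.4522−53.3330)=0.0587; B=V−Δ·S=4.8766
Node (3,3) S=86.9781: V=(p*·31.6765+(1−p*)·9.0622)/1.01=26.1959; Δ=(31.6765−9.0622)/(93.0665−70.4522)=1.0000; B=V−Δ·S=-60.7822
Node (2,0) S=46.5831: V=(p*·10.9383+(1−p*)·23.0499)/1.01=13.5973; Δ=(10.9383−23.0499)/(49.8439−37.7323)=-1.0000; B=V−Δ·S=60.1804
Node (2,1) S=61.5357: V=(p*·8.7428+(1−p*)·10.9383)/1.01=9.1579; Δ=(8.7428−10.9383)/(65.8432−49.8439)=-0.1372; B=V−Δ·S=17.6019
Node (2,2) S=81.2879: V=(p*·26.1959+(1−p*)·8.7428)/1.01=21.9488; Δ=(26.1959−8.7428)/(86.9781−65.8432)=0.8258; B=V−Δ·S=-45.1784
Node (1,0) S=57.5100: V=(p*·9.1579+(1−p*)·13.5973)/1.01=10.0815; Δ=(9.1579−13.5973)/(61.5357−46.5831)=-0.2969; B=V−Δ·S=27.1561
Node (1,1) S=75.9700: V=(p*·21.9488+(1−p*)·9.1579)/1.01=18.8089; Δ=(21.9488−9.1579)/(81.2879−61.5357)=0.6476; B=V−Δ·S=-30.3867
Node (0,0) S=71.0000: V=(p*·18.8089+(1−p*)·10.0815)/1.01=16.6286; Δ=(18.8089−10.0815)/(75.9700−57.5100)=0.4728; B=V−Δ·S=-16.9382
Check: Δ(0,0)·S0 + B(0,0) = 16.6286 = V0.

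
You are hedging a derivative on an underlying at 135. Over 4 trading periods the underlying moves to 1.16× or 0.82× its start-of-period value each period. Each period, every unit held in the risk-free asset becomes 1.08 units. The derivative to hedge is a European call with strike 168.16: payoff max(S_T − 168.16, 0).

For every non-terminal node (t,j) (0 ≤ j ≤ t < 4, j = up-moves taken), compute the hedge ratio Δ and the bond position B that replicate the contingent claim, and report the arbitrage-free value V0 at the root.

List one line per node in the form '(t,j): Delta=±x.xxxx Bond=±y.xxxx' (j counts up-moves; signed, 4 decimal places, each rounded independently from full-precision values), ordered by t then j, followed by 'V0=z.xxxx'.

The replicating-portfolio and risk-neutral prices coincide; use p* = (1.08−0.82)/(1.16−0.82) = 0.7647 for the latter.
Payoff layer (t=4): V(4,0)=0.0000, V(4,1)=0.0000, V(4,2)=0.0000, V(4,3)=4.6312, V(4,4)=76.2763
Node (3,0) S=74.4347: V=(p*·0.0000+(1−p*)·0.0000)/1.08=0.0000; Δ=(0.0000−0.0000)/(86.3442−61.0364)=0.0000; B=V−Δ·S=0.0000
Node (3,1) S=105.2978: V=(p*·0.0000+(1−p*)·0.0000)/1.08=0.0000; Δ=(0.0000−0.0000)/(122.1455−86.3442)=0.0000; B=V−Δ·S=0.0000
Node (3,2) S=148.9579: V=(p*·4.6312+(1−p*)·0.0000)/1.08=3.2792; Δ=(4.6312−0.0000)/(172.7912−122.1455)=0.0914; B=V−Δ·S=-10.3420
Node (3,3) S=210.7210: V=(p*·76.2763+(1−p*)·4.6312)/1.08=55.0173; Δ=(76.2763−4.6312)/(244.4363−172.7912)=1.0000; B=V−Δ·S=-155.7037
Node (2,0) S=90.7740: V=(p*·0.0000+(1−p*)·0.0000)/1.08=0.0000; Δ=(0.0000−0.0000)/(105.2978−74.4347)=0.0000; B=V−Δ·S=0.0000
Node (2,1) S=128.4120: V=(p*·3.2792+(1−p*)·0.0000)/1.08=2.3218; Δ=(3.2792−0.0000)/(148.9579−105.2978)=0.0751; B=V−Δ·S=-7.3227
Node (2,2) S=181.6560: V=(p*·55.0173+(1−p*)·3.2792)/1.08=39.6700; Δ=(55.0173−3.2792)/(210.7210−148.9579)=0.8377; B=V−Δ·S=-112.5009
Node (1,0) S=110.7000: V=(p*·2.3218+(1−p*)·0.0000)/1.08=1.6440; Δ=(2.3218−0.0000)/(128.4120−90.7740)=0.0617; B=V−Δ·S=-5.1850
Node (1,1) S=156.6000: V=(p*·39.6700+(1−p*)·2.3218)/1.08=28.5946; Δ=(39.6700−2.3218)/(181.6560−128.4120)=0.7015; B=V−Δ·S=-81.2529
Node (0,0) S=135.0000: V=(p*·28.5946+(1−p*)·1.6440)/1.08=20.6049; Δ=(28.5946−1.6440)/(156.6000−110.7000)=0.5872; B=V−Δ·S=-58.6616
Self-financing check: at every node Δ·S+B equals the discounted successor values.

(0,0): Delta=0.5872 Bond=-58.6616
(1,0): Delta=0.0617 Bond=-5.1850
(1,1): Delta=0.7015 Bond=-81.2529
(2,0): Delta=0.0000 Bond=0.0000
(2,1): Delta=0.0751 Bond=-7.3227
(2,2): Delta=0.8377 Bond=-112.5009
(3,0): Delta=0.0000 Bond=0.0000
(3,1): Delta=0.0000 Bond=0.0000
(3,2): Delta=0.0914 Bond=-10.3420
(3,3): Delta=1.0000 Bond=-155.7037
V0=20.6049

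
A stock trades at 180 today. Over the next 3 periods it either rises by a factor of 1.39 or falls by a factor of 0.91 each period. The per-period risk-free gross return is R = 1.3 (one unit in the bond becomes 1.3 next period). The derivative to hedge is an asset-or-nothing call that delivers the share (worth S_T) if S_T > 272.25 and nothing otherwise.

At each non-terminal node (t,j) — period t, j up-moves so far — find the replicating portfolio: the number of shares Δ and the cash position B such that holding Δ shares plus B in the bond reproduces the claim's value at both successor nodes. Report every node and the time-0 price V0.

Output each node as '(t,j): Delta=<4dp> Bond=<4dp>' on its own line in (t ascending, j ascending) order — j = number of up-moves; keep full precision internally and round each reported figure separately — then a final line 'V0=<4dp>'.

The replicating-portfolio and risk-neutral prices coincide; use p* = (1.3−0.91)/(1.39−0.91) = 0.8125 for the latter.
Terminal values V(3,·): V(3,0)=0.0000, V(3,1)=0.0000, V(3,2)=316.4780, V(3,3)=483.4114
Node (2,0) S=149.0580: V=(p*·0.0000+(1−p*)·0.0000)/1.3=0.0000; Δ=(0.0000−0.0000)/(207.1906−135.6428)=0.0000; B=V−Δ·S=0.0000
Node (2,1) S=227.6820: V=(p*·316.4780+(1−p*)·0.0000)/1.3=197.7987; Δ=(316.4780−0.0000)/(316.4780−207.1906)=2.8958; B=V−Δ·S=-461.5304
Node (2,2) S=347.7780: V=(p*·483.4114+(1−p*)·316.4780)/1.3=347.7780; Δ=(483.4114−316.4780)/(483.4114−316.4780)=1.0000; B=V−Δ·S=0.0000
Node (1,0) S=163.8000: V=(p*·197.7987+(1−p*)·0.0000)/1.3=123.6242; Δ=(197.7987−0.0000)/(227.6820−149.0580)=2.5158; B=V−Δ·S=-288.4565
Node (1,1) S=250.2000: V=(p*·347.7780+(1−p*)·197.7987)/1.3=245.8899; Δ=(347.7780−197.7987)/(347.7780−227.6820)=1.2488; B=V−Δ·S=-66.5669
Node (0,0) S=180.0000: V=(p*·245.8899+(1−p*)·123.6242)/1.3=171.5116; Δ=(245.8899−123.6242)/(250.2000−163.8000)=1.4151; B=V−Δ·S=-83.2086
Root portfolio cost Δ·180+B reproduces V0=171.5116.

(0,0): Delta=1.4151 Bond=-83.2086
(1,0): Delta=2.5158 Bond=-288.4565
(1,1): Delta=1.2488 Bond=-66.5669
(2,0): Delta=0.0000 Bond=0.0000
(2,1): Delta=2.8958 Bond=-461.5304
(2,2): Delta=1.0000 Bond=0.0000
V0=171.5116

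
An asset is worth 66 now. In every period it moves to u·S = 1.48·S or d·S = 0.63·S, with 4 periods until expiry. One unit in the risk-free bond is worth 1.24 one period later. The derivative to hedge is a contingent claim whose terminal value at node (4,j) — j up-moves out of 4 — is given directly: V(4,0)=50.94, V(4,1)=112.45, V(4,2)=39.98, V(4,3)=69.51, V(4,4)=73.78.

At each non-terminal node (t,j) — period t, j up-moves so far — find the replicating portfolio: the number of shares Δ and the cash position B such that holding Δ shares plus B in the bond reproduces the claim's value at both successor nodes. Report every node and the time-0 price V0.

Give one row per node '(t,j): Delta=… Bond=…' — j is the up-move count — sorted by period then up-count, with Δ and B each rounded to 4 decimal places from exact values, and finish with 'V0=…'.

No-arbitrage ⇒ martingale measure with p* = (R−d)/(u−d) = 0.7176.
At expiry t=4: V(4,0)=50.9400, V(4,1)=112.4500, V(4,2)=39.9800, V(4,3)=69.5100, V(4,4)=73.7800
(3,0): S=16.5031. Δ = (V_up−V_dn)/(S_up−S_dn) = (112.4500−50.9400)/(24.4246−10.3970) = 4.3849. V = [p*·112.4500 + (1−p*)·50.9400]/1.24 = 76.6794. B = V − Δ·S = 4.3147.
(3,1): S=38.7692. Δ = (V_up−V_dn)/(S_up−S_dn) = (39.9800−112.4500)/(57.3784−24.4246) = -2.1991. V = [p*·39.9800 + (1−p*)·112.4500]/1.24 = 48.7436. B = V − Δ·S = 134.0025.
(3,2): S=91.0768. Δ = (V_up−V_dn)/(S_up−S_dn) = (69.5100−39.9800)/(134.7937−57.3784) = 0.3814. V = [p*·69.5100 + (1−p*)·39.9800]/1.24 = 49.3324. B = V − Δ·S = 14.5912.
(3,3): S=213.9583. Δ = (V_up−V_dn)/(S_up−S_dn) = (73.7800−69.5100)/(316.6582−134.7937) = 0.0235. V = [p*·73.7800 + (1−p*)·69.5100]/1.24 = 58.5277. B = V − Δ·S = 53.5042.
(2,0): S=26.1954. Δ = (V_up−V_dn)/(S_up−S_dn) = (48.7436−76.6794)/(38.7692−16.5031) = -1.2546. V = [p*·48.7436 + (1−p*)·76.6794]/1.24 = 45.6705. B = V − Δ·S = 78.5361.
(2,1): S=61.5384. Δ = (V_up−V_dn)/(S_up−S_dn) = (49.3324−48.7436)/(91.0768−38.7692) = 0.0113. V = [p*·49.3324 + (1−p*)·48.7436]/1.24 = 39.6501. B = V − Δ·S = 38.9575.
(2,2): S=144.5664. Δ = (V_up−V_dn)/(S_up−S_dn) = (58.5277−49.3324)/(213.9583−91.0768) = 0.0748. V = [p*·58.5277 + (1−p*)·49.3324]/1.24 = 45.1059. B = V − Δ·S = 34.2879.
(1,0): S=41.5800. Δ = (V_up−V_dn)/(S_up−S_dn) = (39.6501−45.6705)/(61.5384−26.1954) = -0.1703. V = [p*·39.6501 + (1−p*)·45.6705]/1.24 = 33.3468. B = V − Δ·S = 40.4295.
(1,1): S=97.6800. Δ = (V_up−V_dn)/(S_up−S_dn) = (45.1059−39.6501)/(144.5664−61.5384) = 0.0657. V = [p*·45.1059 + (1−p*)·39.6501]/1.24 = 35.1334. B = V − Δ·S = 28.7148.
(0,0): S=66.0000. Δ = (V_up−V_dn)/(S_up−S_dn) = (35.1334−33.3468)/(97.6800−41.5800) = 0.0318. V = [p*·35.1334 + (1−p*)·33.3468]/1.24 = 27.9266. B = V − Δ·S = 25.8246.
Check: Δ(0,0)·S0 + B(0,0) = 27.9266 = V0.

(0,0): Delta=0.0318 Bond=25.8246
(1,0): Delta=-0.1703 Bond=40.4295
(1,1): Delta=0.0657 Bond=28.7148
(2,0): Delta=-1.2546 Bond=78.5361
(2,1): Delta=0.0113 Bond=38.9575
(2,2): Delta=0.0748 Bond=34.2879
(3,0): Delta=4.3849 Bond=4.3147
(3,1): Delta=-2.1991 Bond=134.0025
(3,2): Delta=0.3814 Bond=14.5912
(3,3): Delta=0.0235 Bond=53.5042
V0=27.9266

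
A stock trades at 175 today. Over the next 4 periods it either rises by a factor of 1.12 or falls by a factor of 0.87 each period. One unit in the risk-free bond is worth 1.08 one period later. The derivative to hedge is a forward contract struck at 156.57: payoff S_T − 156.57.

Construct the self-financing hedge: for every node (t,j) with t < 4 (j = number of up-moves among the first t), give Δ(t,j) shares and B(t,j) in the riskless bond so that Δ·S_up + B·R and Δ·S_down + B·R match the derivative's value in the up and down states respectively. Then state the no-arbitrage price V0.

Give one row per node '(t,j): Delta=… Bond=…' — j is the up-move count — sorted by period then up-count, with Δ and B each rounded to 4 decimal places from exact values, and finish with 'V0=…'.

(0,0): Delta=1.0000 Bond=-115.0836
(1,0): Delta=1.0000 Bond=-124.2903
(1,1): Delta=1.0000 Bond=-124.2903
(2,0): Delta=1.0000 Bond=-134.2335
(2,1): Delta=1.0000 Bond=-134.2335
(2,2): Delta=1.0000 Bond=-134.2335
(3,0): Delta=1.0000 Bond=-144.9722
(3,1): Delta=1.0000 Bond=-144.9722
(3,2): Delta=1.0000 Bond=-144.9722
(3,3): Delta=1.0000 Bond=-144.9722
V0=59.9164

The replicating-portfolio and risk-neutral prices coincide; use p* = (1.08−0.87)/(1.12−0.87) = 0.8400 for the latter.
Terminal payoffs: V(4,0)=-56.3129, V(4,1)=-27.5034, V(4,2)=9.5847, V(4,3)=57.3303, V(4,4)=118.7959
  t=3,j=0: stock 115.2380 → up 129.0666 (V=-27.5034), down 100.2571 (V=-56.3129). Price -29.7342; hedge Δ=1.0000, bond B=-144.9722.
  t=3,j=1: stock 148.3524 → up 166.1547 (V=9.5847), down 129.0666 (V=-27.5034). Price 3.3802; hedge Δ=1.0000, bond B=-144.9722.
  t=3,j=2: stock 190.9824 → up 213.9003 (V=57.3303), down 166.1547 (V=9.5847). Price 46.0102; hedge Δ=1.0000, bond B=-144.9722.
  t=3,j=3: stock 245.8624 → up 275.3659 (V=118.7959), down 213.9003 (V=57.3303). Price 100.8902; hedge Δ=1.0000, bond B=-144.9722.
  t=2,j=0: stock 132.4575 → up 148.3524 (V=3.3802), down 115.2380 (V=-29.7342). Price -1.7760; hedge Δ=1.0000, bond B=-134.2335.
  t=2,j=1: stock 170.5200 → up 190.9824 (V=46.0102), down 148.3524 (V=3.3802). Price 36.2865; hedge Δ=1.0000, bond B=-134.2335.
  t=2,j=2: stock 219.5200 → up 245.8624 (V=100.8902), down 190.9824 (V=46.0102). Price 85.2865; hedge Δ=1.0000, bond B=-134.2335.
  t=1,j=0: stock 152.2500 → up 170.5200 (V=36.2865), down 132.4575 (V=-1.7760). Price 27.9597; hedge Δ=1.0000, bond B=-124.2903.
  t=1,j=1: stock 196.0000 → up 219.5200 (V=85.2865), down 170.5200 (V=36.2865). Price 71.7097; hedge Δ=1.0000, bond B=-124.2903.
  t=0,j=0: stock 175.0000 → up 196.0000 (V=71.7097), down 152.2500 (V=27.9597). Price 59.9164; hedge Δ=1.0000, bond B=-115.0836.
Each (Δ,B) replicates both successor values, so the strategy is self-financing and V0 is arbitrage-free.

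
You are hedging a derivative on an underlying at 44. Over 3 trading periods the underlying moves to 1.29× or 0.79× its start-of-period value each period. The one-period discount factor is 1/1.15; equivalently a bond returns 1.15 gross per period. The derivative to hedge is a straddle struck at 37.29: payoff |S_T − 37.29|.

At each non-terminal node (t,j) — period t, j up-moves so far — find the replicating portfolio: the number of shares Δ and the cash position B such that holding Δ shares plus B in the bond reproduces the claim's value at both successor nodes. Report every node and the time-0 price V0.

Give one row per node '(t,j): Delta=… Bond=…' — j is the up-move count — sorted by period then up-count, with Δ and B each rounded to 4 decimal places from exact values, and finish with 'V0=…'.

(0,0): Delta=0.8743 Bond=-18.1215
(1,0): Delta=0.4809 Bond=-7.1643
(1,1): Delta=0.9680 Bond=-26.1579
(2,0): Delta=-1.0000 Bond=32.4261
(2,1): Delta=0.8335 Bond=-24.0530
(2,2): Delta=1.0000 Bond=-32.4261
V0=20.3470

Under the risk-neutral measure, an up-move has probability p* = (R−d)/(u−d) = 0.7200 and values discount at R = 1.15.
At expiry t=3: V(3,0)=15.5963, V(3,1)=1.8661, V(3,2)=20.5541, V(3,3)=57.1643
  t=2,j=0: stock 27.4604 → up 35.4239 (V=1.8661), down 21.6937 (V=15.5963). Price 4.9657; hedge Δ=-1.0000, bond B=32.4261.
  t=2,j=1: stock 44.8404 → up 57.8441 (V=20.5541), down 35.4239 (V=1.8661). Price 13.3230; hedge Δ=0.8335, bond B=-24.0530.
  t=2,j=2: stock 73.2204 → up 94.4543 (V=57.1643), down 57.8441 (V=20.5541). Price 40.7943; hedge Δ=1.0000, bond B=-32.4261.
  t=1,j=0: stock 34.7600 → up 44.8404 (V=13.3230), down 27.4604 (V=4.9657). Price 9.5504; hedge Δ=0.4809, bond B=-7.1643.
  t=1,j=1: stock 56.7600 → up 73.2204 (V=40.7943), down 44.8404 (V=13.3230). Price 28.7847; hedge Δ=0.9680, bond B=-26.1579.
  t=0,j=0: stock 44.0000 → up 56.7600 (V=28.7847), down 34.7600 (V=9.5504). Price 20.3470; hedge Δ=0.8743, bond B=-18.1215.
Each (Δ,B) replicates both successor values, so the strategy is self-financing and V0 is arbitrage-free.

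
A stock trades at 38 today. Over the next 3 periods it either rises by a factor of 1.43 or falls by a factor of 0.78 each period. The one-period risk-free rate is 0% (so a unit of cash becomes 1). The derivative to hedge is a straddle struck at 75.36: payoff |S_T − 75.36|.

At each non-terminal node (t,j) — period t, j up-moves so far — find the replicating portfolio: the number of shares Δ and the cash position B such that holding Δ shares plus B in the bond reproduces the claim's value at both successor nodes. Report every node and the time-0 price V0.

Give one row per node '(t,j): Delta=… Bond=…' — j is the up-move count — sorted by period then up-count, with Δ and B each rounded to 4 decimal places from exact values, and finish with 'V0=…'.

Since d<R<u, set p* = (R−d)/(u−d) = 0.3385; price each node as the discounted p*-expectation of its children.
Terminal values V(3,·): V(3,0)=57.3270, V(3,1)=42.2995, V(3,2)=14.7492, V(3,3)=35.7599
  t=2,j=0: stock 23.1192 → up 33.0605 (V=42.2995), down 18.0330 (V=57.3270). Price 52.2408; hedge Δ=-1.0000, bond B=75.3600.
  t=2,j=1: stock 42.3852 → up 60.6108 (V=14.7492), down 33.0605 (V=42.2995). Price 32.9748; hedge Δ=-1.0000, bond B=75.3600.
  t=2,j=2: stock 77.7062 → up 111.1199 (V=35.7599), down 60.6108 (V=14.7492). Price 21.8605; hedge Δ=0.4160, bond B=-10.4637.
  t=1,j=0: stock 29.6400 → up 42.3852 (V=32.9748), down 23.1192 (V=52.2408). Price 45.7200; hedge Δ=-1.0000, bond B=75.3600.
  t=1,j=1: stock 54.3400 → up 77.7062 (V=21.8605), down 42.3852 (V=32.9748). Price 29.2130; hedge Δ=-0.3147, bond B=46.3120.
  t=0,j=0: stock 38.0000 → up 54.3400 (V=29.2130), down 29.6400 (V=45.7200). Price 40.1330; hedge Δ=-0.6683, bond B=65.5284.
Each (Δ,B) replicates both successor values, so the strategy is self-financing and V0 is arbitrage-free.

(0,0): Delta=-0.6683 Bond=65.5284
(1,0): Delta=-1.0000 Bond=75.3600
(1,1): Delta=-0.3147 Bond=46.3120
(2,0): Delta=-1.0000 Bond=75.3600
(2,1): Delta=-1.0000 Bond=75.3600
(2,2): Delta=0.4160 Bond=-10.4637
V0=40.1330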